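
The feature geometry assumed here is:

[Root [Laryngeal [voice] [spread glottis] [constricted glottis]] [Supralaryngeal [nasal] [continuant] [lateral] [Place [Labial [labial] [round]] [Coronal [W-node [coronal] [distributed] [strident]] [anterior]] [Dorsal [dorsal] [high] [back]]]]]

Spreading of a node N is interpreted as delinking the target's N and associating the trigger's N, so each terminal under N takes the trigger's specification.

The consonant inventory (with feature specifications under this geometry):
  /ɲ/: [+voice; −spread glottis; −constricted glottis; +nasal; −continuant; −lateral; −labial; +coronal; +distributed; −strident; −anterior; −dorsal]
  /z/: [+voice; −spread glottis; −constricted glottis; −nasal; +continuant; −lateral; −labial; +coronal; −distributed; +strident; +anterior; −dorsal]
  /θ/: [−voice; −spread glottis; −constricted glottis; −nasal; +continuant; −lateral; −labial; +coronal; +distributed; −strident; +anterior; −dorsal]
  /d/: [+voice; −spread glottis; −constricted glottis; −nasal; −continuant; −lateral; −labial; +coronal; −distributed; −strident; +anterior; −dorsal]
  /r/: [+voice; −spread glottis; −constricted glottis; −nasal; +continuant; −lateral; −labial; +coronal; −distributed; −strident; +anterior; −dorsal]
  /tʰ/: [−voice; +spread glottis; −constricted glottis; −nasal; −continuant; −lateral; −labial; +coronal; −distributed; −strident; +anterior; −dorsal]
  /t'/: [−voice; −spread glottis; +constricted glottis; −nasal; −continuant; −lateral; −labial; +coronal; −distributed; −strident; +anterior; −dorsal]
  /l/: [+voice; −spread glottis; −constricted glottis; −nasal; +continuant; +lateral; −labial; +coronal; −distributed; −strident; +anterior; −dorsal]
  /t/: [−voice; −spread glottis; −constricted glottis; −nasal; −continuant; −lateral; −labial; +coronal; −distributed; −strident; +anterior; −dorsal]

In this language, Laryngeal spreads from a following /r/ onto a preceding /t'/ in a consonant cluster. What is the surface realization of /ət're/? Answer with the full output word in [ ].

The Laryngeal node dominates the terminals [voice], [spread glottis], [constricted glottis].
After delinking /t'/'s Laryngeal and linking /r/'s, the affected terminals become [+voice], [−spread glottis], [−constricted glottis]; [nasal], [continuant], [lateral], … (outside Laryngeal) are retained from /t'/.
This feature bundle is that of [d], so /ət're/ surfaces as [ədre].

[ədre]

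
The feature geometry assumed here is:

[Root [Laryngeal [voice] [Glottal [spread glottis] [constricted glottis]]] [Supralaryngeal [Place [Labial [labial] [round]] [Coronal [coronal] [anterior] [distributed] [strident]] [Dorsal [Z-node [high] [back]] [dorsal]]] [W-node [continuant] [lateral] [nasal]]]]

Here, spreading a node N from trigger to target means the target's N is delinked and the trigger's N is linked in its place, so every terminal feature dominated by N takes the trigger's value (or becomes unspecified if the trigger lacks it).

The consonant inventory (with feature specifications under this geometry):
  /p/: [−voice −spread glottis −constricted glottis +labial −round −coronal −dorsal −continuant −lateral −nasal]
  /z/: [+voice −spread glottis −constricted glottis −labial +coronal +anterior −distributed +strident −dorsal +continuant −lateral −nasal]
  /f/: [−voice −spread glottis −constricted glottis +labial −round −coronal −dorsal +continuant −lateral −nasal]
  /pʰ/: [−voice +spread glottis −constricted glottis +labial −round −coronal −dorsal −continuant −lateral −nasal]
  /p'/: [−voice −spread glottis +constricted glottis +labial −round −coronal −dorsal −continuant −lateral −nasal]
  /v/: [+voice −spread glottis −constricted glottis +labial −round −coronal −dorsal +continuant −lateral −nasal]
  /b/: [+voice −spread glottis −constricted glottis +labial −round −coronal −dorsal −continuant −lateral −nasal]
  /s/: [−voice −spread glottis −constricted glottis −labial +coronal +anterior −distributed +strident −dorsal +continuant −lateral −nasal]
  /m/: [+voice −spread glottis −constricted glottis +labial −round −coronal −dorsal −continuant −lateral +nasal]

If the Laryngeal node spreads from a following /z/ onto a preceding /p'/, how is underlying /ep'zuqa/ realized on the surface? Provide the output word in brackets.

[ebzuqa]

The Laryngeal node dominates the terminals [voice], [spread glottis], [constricted glottis].
The target acquires /z/'s values for everything under Laryngeal — [+voice], [−spread glottis], [−constricted glottis] — while keeping its own [labial], [round], [coronal], ….
Among the inventory, only /b/ has exactly this specification, giving the surface form [ebzuqa].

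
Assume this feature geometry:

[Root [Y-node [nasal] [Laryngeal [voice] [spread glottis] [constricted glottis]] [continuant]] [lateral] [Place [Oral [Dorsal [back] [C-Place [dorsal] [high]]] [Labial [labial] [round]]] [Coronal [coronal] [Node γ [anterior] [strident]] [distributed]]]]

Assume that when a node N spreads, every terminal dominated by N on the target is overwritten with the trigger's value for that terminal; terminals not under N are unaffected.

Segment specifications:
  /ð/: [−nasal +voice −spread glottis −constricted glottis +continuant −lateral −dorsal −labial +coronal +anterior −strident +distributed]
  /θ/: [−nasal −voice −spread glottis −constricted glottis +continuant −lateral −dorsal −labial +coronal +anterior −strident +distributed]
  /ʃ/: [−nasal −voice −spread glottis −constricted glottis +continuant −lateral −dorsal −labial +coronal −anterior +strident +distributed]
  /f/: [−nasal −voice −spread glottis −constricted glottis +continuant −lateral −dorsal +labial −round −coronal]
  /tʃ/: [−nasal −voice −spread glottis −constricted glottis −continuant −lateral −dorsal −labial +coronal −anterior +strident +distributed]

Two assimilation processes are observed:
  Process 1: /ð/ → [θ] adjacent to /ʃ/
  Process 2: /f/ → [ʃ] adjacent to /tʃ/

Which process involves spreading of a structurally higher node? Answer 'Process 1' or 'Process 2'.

Process 2

Process 1 alters [voice]; the lowest dominating node is [voice] (depth 3 from Root).
Process 2 alters [labial], [round], [coronal], [anterior], [distributed], [strident]; the lowest common ancestor is Place (depth 1 from Root).
Place (depth 1) sits above [voice] (depth 3), making Process 2 the one with the higher spreading node.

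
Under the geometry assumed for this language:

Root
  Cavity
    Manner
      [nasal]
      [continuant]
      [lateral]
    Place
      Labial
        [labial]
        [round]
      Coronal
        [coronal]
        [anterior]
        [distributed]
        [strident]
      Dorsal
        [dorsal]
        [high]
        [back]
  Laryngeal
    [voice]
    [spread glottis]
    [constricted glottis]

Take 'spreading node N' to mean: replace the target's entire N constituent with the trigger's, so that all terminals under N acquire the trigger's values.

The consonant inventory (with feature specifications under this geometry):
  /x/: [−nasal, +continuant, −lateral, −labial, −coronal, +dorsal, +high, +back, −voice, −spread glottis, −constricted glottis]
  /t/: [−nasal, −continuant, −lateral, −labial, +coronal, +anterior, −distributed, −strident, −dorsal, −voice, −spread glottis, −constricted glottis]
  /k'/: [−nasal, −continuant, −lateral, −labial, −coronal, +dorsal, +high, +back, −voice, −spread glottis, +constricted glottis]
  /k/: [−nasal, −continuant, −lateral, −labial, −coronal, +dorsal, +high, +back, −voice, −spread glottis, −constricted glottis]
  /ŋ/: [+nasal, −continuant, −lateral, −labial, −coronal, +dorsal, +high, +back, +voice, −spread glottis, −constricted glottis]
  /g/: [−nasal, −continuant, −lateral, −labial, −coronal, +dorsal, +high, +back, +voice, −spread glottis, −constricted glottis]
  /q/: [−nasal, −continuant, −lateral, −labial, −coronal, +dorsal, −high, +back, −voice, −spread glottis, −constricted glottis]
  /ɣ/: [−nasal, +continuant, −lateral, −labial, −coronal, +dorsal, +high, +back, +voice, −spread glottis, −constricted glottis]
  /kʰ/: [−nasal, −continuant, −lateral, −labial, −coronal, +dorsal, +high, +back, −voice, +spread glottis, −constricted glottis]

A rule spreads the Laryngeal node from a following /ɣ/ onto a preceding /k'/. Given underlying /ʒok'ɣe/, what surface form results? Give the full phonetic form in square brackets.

The Laryngeal node dominates the terminals [voice], [spread glottis], [constricted glottis].
The target acquires /ɣ/'s values for everything under Laryngeal — [+voice], [−spread glottis], [−constricted glottis] — while keeping its own [nasal], [continuant], [lateral], ….
This feature bundle is that of [g], so /ʒok'ɣe/ surfaces as [ʒogɣe].

[ʒogɣe]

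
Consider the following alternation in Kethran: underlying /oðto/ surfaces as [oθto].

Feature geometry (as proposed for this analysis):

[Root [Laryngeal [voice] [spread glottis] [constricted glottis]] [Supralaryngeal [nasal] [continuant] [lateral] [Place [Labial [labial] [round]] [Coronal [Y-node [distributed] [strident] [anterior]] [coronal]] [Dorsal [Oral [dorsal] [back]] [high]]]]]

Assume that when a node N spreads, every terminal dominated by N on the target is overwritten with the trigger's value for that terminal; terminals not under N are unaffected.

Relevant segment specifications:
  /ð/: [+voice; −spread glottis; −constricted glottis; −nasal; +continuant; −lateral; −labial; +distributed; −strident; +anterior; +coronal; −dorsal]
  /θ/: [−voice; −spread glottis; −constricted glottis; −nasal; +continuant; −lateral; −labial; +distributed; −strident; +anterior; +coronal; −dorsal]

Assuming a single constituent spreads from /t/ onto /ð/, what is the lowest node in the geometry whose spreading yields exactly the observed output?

[voice]

Comparing /ð/ with its surface form [θ], the only feature that changes is [voice].
With a single altered terminal, the smallest constituent that could spread is that terminal — [voice].
[continuant], [distributed] stay as in /ð/ although /t/ differs there, so no node dominating them spread; among the remaining candidates [voice] is the lowest that derives the output.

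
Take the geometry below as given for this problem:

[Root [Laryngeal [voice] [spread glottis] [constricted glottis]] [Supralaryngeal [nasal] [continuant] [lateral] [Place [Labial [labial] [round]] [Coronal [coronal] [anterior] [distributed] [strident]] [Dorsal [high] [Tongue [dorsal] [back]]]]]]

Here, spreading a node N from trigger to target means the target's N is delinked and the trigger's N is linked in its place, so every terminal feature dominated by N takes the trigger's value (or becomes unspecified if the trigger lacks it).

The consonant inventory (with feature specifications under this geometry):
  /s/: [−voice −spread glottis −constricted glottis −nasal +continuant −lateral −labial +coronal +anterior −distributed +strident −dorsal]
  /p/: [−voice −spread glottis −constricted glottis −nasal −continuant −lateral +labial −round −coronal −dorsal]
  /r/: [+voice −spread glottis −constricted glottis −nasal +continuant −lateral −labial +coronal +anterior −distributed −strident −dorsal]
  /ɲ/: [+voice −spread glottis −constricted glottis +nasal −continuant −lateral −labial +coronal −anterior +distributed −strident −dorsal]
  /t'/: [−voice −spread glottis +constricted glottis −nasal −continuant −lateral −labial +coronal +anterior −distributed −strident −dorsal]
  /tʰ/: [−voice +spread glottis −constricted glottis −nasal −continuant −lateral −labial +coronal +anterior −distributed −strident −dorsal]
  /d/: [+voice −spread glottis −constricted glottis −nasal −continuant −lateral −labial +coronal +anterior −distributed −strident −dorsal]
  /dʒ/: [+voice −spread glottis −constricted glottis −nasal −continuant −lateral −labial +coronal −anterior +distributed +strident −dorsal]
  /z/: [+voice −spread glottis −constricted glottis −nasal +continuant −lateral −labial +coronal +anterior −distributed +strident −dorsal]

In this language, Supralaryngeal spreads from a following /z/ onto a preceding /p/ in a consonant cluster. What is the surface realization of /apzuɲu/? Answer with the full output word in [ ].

Terminals under Supralaryngeal in this geometry: [nasal], [continuant], [lateral], [labial], [round], [coronal], [anterior], [distributed], [strident], [high], [dorsal], [back].
The target acquires /z/'s values for everything under Supralaryngeal — [−nasal], [+continuant], [−lateral], [−labial], [+coronal], [+anterior], [−distributed], [+strident], [−dorsal] — while keeping its own [voice], [spread glottis], [constricted glottis].
This feature bundle is that of [s], so /apzuɲu/ surfaces as [aszuɲu].

[aszuɲu]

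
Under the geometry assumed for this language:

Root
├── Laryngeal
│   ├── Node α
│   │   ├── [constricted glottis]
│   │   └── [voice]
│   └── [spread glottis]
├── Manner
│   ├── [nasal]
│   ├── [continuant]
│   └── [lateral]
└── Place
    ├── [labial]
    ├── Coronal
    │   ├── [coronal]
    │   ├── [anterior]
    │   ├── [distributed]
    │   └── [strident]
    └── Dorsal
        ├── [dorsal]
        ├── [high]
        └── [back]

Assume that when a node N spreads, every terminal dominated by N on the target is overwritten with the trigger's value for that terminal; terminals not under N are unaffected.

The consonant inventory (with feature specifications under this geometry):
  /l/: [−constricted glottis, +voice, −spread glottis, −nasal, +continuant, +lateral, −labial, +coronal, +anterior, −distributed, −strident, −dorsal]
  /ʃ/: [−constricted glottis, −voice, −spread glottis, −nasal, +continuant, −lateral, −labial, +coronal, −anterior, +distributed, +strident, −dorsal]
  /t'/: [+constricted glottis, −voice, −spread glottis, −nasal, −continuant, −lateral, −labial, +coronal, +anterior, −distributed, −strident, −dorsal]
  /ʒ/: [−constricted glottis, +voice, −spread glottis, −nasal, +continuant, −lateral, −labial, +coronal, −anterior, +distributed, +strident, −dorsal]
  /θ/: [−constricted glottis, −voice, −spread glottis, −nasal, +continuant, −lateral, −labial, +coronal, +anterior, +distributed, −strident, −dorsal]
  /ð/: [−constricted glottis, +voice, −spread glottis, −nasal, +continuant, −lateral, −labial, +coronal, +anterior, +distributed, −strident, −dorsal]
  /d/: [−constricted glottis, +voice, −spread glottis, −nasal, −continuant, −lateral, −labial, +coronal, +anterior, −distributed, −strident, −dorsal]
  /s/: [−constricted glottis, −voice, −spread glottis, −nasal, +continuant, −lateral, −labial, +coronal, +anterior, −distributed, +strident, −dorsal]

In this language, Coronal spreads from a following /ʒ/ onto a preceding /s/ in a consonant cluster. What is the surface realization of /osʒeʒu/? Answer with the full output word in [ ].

Coronal immediately or transitively dominates [coronal], [anterior], [distributed], [strident].
Spreading Coronal from /ʒ/ onto /s/ replaces those values with /ʒ/'s: [+coronal], [−anterior], [+distributed], [+strident]. Features outside Coronal ([constricted glottis], [voice], [spread glottis], …) stay as in /s/.
The resulting bundle matches /ʃ/ in the inventory; substituting it for /s/ gives [oʃʒeʒu].

[oʃʒeʒu]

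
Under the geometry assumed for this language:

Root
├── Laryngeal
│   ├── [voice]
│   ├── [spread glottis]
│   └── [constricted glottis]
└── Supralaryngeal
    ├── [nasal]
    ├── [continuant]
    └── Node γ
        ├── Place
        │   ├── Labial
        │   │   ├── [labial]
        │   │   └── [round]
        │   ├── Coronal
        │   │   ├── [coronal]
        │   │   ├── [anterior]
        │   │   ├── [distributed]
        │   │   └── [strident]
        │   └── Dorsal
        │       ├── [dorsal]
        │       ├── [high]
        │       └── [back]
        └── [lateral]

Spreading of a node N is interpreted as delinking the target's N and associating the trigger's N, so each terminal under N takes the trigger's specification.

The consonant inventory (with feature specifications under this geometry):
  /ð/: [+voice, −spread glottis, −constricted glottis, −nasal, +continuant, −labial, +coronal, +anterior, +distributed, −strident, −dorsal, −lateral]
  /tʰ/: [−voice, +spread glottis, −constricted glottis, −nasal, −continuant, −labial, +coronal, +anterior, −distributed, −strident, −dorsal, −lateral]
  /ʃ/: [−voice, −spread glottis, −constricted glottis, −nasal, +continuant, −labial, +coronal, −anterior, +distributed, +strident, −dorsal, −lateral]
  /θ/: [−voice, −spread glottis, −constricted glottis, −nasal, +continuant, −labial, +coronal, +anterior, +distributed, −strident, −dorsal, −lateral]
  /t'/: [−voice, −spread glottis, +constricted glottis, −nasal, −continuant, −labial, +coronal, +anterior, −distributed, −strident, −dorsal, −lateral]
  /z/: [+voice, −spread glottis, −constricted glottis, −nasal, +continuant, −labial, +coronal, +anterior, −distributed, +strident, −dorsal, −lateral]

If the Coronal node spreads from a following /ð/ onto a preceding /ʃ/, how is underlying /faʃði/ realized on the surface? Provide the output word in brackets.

[faθði]

Coronal immediately or transitively dominates [coronal], [anterior], [distributed], [strident].
After delinking /ʃ/'s Coronal and linking /ð/'s, the affected terminals become [+coronal], [+anterior], [+distributed], [−strident]; [voice], [spread glottis], [constricted glottis], … (outside Coronal) are retained from /ʃ/.
The resulting bundle matches /θ/ in the inventory; substituting it for /ʃ/ gives [faθði].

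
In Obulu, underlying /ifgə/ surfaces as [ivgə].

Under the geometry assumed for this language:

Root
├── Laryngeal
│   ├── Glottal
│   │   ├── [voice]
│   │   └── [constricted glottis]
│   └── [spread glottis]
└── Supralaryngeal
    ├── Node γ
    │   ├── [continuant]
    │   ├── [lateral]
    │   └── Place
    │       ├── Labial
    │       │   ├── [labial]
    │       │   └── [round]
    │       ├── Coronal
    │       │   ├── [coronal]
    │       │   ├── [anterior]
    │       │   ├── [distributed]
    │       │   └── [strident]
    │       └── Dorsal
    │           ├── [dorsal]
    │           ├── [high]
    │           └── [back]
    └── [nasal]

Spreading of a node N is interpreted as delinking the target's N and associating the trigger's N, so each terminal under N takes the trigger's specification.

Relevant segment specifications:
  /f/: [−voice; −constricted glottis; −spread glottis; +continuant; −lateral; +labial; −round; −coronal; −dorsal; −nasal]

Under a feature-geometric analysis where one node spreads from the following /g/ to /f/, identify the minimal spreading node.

[voice]

/f/ and [v] differ in [voice]; every other specified feature is identical.
Since just one terminal is affected and it takes /g/'s value, spreading the terminal [voice] alone is sufficient and minimal.
[continuant], [labial] stay as in /f/ although /g/ differs there, so no node dominating them spread; among the remaining candidates [voice] is the lowest that derives the output.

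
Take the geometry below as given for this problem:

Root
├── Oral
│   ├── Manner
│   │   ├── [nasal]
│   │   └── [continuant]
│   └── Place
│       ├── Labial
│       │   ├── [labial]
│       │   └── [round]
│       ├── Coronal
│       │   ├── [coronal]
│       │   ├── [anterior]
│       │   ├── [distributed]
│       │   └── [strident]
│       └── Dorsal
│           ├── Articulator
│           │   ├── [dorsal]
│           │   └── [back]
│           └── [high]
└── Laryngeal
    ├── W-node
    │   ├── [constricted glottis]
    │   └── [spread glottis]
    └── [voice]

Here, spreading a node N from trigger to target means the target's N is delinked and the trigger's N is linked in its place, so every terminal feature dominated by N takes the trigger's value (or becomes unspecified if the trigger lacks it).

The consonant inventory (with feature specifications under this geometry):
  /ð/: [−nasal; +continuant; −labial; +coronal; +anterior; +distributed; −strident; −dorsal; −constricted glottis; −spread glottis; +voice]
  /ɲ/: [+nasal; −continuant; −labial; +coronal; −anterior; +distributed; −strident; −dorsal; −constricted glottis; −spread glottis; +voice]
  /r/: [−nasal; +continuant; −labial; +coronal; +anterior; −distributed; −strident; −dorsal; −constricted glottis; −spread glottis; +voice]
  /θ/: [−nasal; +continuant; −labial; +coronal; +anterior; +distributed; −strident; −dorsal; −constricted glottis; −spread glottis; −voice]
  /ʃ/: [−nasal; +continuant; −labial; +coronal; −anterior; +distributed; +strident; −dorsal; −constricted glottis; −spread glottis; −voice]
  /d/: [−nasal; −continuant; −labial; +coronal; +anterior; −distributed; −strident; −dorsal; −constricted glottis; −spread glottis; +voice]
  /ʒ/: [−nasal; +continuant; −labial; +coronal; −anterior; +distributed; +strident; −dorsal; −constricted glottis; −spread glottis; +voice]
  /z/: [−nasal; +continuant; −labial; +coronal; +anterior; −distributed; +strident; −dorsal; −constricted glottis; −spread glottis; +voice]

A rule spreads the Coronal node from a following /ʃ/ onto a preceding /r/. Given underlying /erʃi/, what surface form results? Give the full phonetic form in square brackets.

The Coronal node dominates the terminals [coronal], [anterior], [distributed], [strident].
After delinking /r/'s Coronal and linking /ʃ/'s, the affected terminals become [+coronal], [−anterior], [+distributed], [+strident]; [nasal], [continuant], [labial], … (outside Coronal) are retained from /r/.
Among the inventory, only /ʒ/ has exactly this specification, giving the surface form [eʒʃi].

[eʒʃi]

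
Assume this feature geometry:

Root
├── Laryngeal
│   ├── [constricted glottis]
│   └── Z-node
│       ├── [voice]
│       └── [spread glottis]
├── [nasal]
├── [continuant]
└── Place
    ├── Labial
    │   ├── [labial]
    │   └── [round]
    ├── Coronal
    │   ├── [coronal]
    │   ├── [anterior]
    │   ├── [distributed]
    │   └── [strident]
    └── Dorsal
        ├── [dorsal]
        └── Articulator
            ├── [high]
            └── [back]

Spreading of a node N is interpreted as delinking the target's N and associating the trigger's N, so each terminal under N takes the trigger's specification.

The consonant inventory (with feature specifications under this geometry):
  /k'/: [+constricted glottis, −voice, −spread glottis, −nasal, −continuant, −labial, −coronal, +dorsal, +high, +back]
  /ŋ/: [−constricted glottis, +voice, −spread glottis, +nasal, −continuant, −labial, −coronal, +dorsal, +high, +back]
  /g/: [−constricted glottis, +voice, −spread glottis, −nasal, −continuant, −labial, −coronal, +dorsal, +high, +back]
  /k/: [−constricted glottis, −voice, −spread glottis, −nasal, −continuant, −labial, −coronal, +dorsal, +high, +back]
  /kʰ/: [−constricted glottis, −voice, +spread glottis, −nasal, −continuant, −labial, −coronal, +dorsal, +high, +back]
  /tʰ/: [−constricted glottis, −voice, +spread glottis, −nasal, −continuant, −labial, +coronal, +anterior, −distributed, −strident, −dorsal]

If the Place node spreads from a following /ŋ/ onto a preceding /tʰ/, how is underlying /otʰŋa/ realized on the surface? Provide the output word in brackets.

[okʰŋa]

The Place node dominates the terminals [labial], [round], [coronal], [anterior], [distributed], [strident], [dorsal], [high], [back].
Spreading Place from /ŋ/ onto /tʰ/ replaces those values with /ŋ/'s: [−labial], [−coronal], [+dorsal], [+high], [+back]. Features outside Place ([constricted glottis], [voice], [spread glottis], …) stay as in /tʰ/.
This feature bundle is that of [kʰ], so /otʰŋa/ surfaces as [okʰŋa].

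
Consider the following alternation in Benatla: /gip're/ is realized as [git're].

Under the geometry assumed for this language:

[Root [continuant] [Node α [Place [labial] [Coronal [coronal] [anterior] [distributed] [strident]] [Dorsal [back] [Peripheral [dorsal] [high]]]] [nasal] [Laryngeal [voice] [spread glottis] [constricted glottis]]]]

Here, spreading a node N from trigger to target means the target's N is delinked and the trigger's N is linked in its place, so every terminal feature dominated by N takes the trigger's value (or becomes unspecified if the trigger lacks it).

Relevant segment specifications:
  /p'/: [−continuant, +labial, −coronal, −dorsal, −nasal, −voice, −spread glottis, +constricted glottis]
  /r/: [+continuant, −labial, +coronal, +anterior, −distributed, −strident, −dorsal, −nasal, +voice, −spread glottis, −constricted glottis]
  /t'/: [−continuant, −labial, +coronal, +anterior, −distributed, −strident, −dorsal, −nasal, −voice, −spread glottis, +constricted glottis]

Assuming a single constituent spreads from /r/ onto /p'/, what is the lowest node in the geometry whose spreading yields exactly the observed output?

Comparing /p'/ with its surface form [t'], the features that change are [labial], [coronal], [anterior], [distributed], [strident].
These terminals are all dominated by Place, and no proper subconstituent of Place covers them all; Place is their lowest common ancestor.
Delinking /p'/'s Place and associating /r/'s Place gives precisely the feature bundle of [t'].
Since [voice], [constricted glottis] are preserved even though /r/ disagrees there, no node above Place spread.

Place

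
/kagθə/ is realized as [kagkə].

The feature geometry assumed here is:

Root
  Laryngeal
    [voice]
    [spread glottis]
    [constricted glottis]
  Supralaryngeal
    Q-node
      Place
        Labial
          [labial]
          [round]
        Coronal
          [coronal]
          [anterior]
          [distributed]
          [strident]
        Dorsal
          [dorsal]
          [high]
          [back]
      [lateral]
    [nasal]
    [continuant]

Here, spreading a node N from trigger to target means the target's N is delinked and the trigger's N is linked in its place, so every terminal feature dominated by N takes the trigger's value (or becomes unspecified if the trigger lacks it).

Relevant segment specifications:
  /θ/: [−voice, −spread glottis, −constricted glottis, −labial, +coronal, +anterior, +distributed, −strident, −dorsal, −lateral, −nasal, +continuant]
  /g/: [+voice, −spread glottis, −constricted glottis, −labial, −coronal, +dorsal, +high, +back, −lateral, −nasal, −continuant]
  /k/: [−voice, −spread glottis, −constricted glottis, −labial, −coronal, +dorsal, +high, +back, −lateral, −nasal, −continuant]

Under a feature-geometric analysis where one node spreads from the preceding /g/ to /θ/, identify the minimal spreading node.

Supralaryngeal

/θ/ and [k] differ in [continuant], [coronal], [anterior], [distributed], [strident], [dorsal], [high], [back]; every other specified feature is identical.
These terminals are all dominated by Supralaryngeal, and no proper subconstituent of Supralaryngeal covers them all; Supralaryngeal is their lowest common ancestor.
Spreading Supralaryngeal from /g/ overwrites each of those terminals with /g/'s values, yielding exactly [k].
Since [voice] is preserved even though /g/ disagrees there, no node above Supralaryngeal spread.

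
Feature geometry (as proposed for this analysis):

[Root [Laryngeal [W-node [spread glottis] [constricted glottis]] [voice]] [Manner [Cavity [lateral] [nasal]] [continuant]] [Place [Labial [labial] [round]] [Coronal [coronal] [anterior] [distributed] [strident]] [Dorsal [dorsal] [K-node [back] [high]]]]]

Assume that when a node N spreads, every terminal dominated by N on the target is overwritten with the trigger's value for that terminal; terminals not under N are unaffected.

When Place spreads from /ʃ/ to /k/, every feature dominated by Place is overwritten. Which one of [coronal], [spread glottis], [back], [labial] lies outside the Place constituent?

The terminals dominated by Place are [labial], [round], [coronal], [anterior], [distributed], [strident], [dorsal], [back], [high].
Spreading Place replaces [back], [labial], [coronal] with the trigger's values, since each sits inside the Place constituent.
[spread glottis] is not within the Place subtree (it hangs from W-node), so /k/'s [spread glottis] value survives.

[spread glottis]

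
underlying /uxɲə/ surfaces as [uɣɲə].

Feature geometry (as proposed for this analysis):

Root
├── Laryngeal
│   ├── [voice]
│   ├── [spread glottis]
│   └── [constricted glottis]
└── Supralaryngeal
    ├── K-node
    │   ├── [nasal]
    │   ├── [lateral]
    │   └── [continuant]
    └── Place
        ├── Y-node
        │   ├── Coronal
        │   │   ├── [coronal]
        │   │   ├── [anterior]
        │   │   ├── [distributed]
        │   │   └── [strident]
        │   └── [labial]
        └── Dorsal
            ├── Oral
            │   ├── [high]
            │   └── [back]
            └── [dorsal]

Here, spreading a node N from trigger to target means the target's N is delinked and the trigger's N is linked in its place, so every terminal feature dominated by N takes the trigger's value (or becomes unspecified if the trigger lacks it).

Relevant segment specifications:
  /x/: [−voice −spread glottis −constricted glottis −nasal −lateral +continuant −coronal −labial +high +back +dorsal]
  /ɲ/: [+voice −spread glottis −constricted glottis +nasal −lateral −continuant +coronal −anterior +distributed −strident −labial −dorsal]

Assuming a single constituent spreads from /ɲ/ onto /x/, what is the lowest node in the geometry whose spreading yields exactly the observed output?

[voice]

Feature comparison: [voice] differs between /x/ and [ɣ]; the remaining terminals match.
With a single altered terminal, the smallest constituent that could spread is that terminal — [voice].
Features on which the two segments disagree outside [voice], such as [continuant], [dorsal], are unchanged — nothing dominating them spread, and [voice] is the minimal sufficient constituent.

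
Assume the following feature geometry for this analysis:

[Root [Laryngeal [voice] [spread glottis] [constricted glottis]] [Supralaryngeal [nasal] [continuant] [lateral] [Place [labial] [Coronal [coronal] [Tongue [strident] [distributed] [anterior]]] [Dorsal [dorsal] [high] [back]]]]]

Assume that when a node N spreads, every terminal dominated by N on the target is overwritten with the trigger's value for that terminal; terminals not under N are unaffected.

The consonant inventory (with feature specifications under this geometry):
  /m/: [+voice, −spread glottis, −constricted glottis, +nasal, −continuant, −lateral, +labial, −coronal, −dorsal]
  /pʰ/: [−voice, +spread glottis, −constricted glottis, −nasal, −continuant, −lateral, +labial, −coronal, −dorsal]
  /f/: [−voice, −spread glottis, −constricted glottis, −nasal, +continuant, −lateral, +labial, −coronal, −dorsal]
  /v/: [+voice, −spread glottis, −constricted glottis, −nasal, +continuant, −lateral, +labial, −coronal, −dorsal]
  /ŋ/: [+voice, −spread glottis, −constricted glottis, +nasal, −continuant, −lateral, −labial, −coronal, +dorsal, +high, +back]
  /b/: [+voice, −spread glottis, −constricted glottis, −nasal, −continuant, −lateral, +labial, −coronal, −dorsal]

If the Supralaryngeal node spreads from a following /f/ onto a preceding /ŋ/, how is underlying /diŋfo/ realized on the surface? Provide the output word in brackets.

Terminals under Supralaryngeal in this geometry: [nasal], [continuant], [lateral], [labial], [coronal], [strident], [distributed], [anterior], [dorsal], [high], [back].
After delinking /ŋ/'s Supralaryngeal and linking /f/'s, the affected terminals become [−nasal], [+continuant], [−lateral], [+labial], [−coronal], [−dorsal]; [voice], [spread glottis], [constricted glottis] (outside Supralaryngeal) are retained from /ŋ/.
This feature bundle is that of [v], so /diŋfo/ surfaces as [divfo].

[divfo]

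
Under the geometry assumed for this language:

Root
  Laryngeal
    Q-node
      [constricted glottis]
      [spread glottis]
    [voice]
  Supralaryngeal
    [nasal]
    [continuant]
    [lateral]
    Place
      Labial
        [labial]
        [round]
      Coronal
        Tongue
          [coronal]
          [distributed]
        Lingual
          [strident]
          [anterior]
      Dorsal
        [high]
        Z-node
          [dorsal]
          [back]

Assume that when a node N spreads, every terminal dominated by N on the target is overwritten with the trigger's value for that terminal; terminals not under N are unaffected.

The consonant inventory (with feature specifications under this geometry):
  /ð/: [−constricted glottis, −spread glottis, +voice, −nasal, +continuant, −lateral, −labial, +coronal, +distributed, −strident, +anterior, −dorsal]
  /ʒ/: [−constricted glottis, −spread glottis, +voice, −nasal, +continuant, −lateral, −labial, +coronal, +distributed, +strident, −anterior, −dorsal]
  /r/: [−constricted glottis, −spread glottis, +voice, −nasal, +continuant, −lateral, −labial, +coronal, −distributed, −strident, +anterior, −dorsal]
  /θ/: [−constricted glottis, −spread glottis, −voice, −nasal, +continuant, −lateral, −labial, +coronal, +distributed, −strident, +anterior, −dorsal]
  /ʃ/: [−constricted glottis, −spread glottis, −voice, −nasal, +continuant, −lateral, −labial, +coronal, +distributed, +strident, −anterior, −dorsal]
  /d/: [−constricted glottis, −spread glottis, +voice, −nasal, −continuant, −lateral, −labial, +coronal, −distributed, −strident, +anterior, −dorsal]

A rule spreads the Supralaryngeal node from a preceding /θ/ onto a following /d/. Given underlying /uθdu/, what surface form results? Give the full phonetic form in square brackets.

Terminals under Supralaryngeal in this geometry: [nasal], [continuant], [lateral], [labial], [round], [coronal], [distributed], [strident], [anterior], [high], [dorsal], [back].
Spreading Supralaryngeal from /θ/ onto /d/ replaces those values with /θ/'s: [−nasal], [+continuant], [−lateral], [−labial], [+coronal], [+distributed], [−strident], [+anterior], [−dorsal]. Features outside Supralaryngeal ([constricted glottis], [spread glottis], [voice]) stay as in /d/.
The resulting bundle matches /ð/ in the inventory; substituting it for /d/ gives [uθðu].

[uθðu]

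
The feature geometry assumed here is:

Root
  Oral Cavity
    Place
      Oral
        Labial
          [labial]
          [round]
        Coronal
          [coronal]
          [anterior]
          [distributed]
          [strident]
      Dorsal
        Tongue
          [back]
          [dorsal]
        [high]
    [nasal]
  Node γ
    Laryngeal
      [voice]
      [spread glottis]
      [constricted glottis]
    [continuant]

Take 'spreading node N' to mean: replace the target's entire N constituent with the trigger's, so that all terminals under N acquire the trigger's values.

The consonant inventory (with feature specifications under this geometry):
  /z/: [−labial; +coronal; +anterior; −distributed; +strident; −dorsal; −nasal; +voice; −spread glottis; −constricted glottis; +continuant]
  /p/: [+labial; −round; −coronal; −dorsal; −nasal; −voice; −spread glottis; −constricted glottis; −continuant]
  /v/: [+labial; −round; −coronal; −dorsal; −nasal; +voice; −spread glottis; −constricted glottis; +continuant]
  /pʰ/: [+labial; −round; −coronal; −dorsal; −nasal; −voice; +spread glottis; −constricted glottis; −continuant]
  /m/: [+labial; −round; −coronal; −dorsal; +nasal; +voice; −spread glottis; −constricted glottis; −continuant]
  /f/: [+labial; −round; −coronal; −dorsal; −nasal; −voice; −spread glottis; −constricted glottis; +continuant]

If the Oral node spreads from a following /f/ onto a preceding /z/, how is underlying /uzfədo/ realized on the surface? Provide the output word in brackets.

Oral immediately or transitively dominates [labial], [round], [coronal], [anterior], [distributed], [strident].
The target acquires /f/'s values for everything under Oral — [+labial], [−round], [−coronal] — while keeping its own [dorsal], [nasal], [voice], ….
This feature bundle is that of [v], so /uzfədo/ surfaces as [uvfədo].

[uvfədo]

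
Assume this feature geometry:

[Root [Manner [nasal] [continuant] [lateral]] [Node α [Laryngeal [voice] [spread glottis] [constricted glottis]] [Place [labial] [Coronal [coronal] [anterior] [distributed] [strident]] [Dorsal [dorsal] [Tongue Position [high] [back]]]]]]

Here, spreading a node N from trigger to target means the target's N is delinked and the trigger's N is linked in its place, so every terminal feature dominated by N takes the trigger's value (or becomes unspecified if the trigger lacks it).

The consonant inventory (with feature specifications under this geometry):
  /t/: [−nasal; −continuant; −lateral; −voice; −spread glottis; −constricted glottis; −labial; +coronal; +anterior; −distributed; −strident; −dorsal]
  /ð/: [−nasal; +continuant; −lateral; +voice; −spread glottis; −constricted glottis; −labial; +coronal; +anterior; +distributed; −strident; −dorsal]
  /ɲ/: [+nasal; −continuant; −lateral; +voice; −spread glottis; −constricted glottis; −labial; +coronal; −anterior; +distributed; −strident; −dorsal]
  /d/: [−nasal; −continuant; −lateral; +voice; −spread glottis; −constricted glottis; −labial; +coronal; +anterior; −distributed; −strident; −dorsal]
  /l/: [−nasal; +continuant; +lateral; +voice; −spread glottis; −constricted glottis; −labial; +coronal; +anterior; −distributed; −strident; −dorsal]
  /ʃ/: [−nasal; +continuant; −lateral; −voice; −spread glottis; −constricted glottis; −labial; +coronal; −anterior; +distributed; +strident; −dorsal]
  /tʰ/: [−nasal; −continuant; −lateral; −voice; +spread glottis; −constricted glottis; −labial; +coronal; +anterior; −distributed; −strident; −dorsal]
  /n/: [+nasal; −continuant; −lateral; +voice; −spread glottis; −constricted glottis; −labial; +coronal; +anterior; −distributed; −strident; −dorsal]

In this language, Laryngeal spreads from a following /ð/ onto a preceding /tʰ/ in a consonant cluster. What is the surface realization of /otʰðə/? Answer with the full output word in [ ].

Terminals under Laryngeal in this geometry: [voice], [spread glottis], [constricted glottis].
After delinking /tʰ/'s Laryngeal and linking /ð/'s, the affected terminals become [+voice], [−spread glottis], [−constricted glottis]; [nasal], [continuant], [lateral], … (outside Laryngeal) are retained from /tʰ/.
The resulting bundle matches /d/ in the inventory; substituting it for /tʰ/ gives [odðə].

[odðə]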